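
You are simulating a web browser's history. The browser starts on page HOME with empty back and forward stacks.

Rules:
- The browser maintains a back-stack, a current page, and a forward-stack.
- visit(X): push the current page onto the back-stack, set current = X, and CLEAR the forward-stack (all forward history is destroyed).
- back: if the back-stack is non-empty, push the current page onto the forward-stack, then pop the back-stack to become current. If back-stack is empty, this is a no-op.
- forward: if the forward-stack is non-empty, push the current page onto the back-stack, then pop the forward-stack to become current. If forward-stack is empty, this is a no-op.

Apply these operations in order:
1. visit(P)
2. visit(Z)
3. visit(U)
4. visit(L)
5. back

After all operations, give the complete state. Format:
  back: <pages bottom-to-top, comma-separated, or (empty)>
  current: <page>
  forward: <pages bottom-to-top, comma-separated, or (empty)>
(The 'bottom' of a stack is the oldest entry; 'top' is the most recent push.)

After 1 (visit(P)): cur=P back=1 fwd=0
After 2 (visit(Z)): cur=Z back=2 fwd=0
After 3 (visit(U)): cur=U back=3 fwd=0
After 4 (visit(L)): cur=L back=4 fwd=0
After 5 (back): cur=U back=3 fwd=1

Answer: back: HOME,P,Z
current: U
forward: L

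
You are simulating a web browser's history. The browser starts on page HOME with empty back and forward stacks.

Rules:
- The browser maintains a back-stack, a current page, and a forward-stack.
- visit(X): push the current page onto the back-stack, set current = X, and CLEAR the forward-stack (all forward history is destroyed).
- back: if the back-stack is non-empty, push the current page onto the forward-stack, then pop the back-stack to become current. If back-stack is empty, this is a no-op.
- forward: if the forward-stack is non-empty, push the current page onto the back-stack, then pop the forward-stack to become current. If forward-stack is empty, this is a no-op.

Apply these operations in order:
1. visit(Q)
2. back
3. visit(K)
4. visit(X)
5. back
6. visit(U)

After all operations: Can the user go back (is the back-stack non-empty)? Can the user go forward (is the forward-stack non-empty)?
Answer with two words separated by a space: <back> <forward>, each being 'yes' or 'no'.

After 1 (visit(Q)): cur=Q back=1 fwd=0
After 2 (back): cur=HOME back=0 fwd=1
After 3 (visit(K)): cur=K back=1 fwd=0
After 4 (visit(X)): cur=X back=2 fwd=0
After 5 (back): cur=K back=1 fwd=1
After 6 (visit(U)): cur=U back=2 fwd=0

Answer: yes no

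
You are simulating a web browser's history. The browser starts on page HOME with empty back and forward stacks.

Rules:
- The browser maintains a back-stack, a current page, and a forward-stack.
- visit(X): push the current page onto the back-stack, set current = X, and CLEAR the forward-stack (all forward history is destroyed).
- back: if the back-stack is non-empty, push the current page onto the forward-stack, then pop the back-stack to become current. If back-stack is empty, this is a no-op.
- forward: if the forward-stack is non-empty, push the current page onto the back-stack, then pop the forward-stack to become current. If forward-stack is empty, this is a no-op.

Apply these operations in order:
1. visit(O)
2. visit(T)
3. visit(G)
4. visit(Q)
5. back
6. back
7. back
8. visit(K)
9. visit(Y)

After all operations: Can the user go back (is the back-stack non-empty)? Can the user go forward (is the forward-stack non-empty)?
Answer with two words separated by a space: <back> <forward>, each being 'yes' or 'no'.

Answer: yes no

Derivation:
After 1 (visit(O)): cur=O back=1 fwd=0
After 2 (visit(T)): cur=T back=2 fwd=0
After 3 (visit(G)): cur=G back=3 fwd=0
After 4 (visit(Q)): cur=Q back=4 fwd=0
After 5 (back): cur=G back=3 fwd=1
After 6 (back): cur=T back=2 fwd=2
After 7 (back): cur=O back=1 fwd=3
After 8 (visit(K)): cur=K back=2 fwd=0
After 9 (visit(Y)): cur=Y back=3 fwd=0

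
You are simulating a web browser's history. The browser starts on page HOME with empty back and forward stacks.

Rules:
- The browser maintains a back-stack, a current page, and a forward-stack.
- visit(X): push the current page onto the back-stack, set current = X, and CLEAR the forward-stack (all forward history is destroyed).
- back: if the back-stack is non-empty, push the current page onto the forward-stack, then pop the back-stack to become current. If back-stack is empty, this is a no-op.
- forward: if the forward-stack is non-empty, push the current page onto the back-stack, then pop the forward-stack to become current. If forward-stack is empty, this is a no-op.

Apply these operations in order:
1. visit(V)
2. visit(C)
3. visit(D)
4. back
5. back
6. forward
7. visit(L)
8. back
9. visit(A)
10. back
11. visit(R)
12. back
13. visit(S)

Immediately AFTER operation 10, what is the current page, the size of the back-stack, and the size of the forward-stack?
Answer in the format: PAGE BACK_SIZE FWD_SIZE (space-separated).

After 1 (visit(V)): cur=V back=1 fwd=0
After 2 (visit(C)): cur=C back=2 fwd=0
After 3 (visit(D)): cur=D back=3 fwd=0
After 4 (back): cur=C back=2 fwd=1
After 5 (back): cur=V back=1 fwd=2
After 6 (forward): cur=C back=2 fwd=1
After 7 (visit(L)): cur=L back=3 fwd=0
After 8 (back): cur=C back=2 fwd=1
After 9 (visit(A)): cur=A back=3 fwd=0
After 10 (back): cur=C back=2 fwd=1

C 2 1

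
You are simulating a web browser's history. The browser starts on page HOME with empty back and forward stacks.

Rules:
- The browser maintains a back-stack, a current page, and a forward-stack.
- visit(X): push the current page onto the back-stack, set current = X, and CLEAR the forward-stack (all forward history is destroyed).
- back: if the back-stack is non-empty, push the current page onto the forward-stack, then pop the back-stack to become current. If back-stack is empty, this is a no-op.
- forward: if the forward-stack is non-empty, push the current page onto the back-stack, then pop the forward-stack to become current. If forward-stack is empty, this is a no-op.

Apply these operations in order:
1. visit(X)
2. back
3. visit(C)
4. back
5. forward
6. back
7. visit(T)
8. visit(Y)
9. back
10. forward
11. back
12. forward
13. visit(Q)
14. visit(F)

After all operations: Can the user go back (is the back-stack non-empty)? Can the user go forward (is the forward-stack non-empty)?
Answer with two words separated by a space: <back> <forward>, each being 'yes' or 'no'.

Answer: yes no

Derivation:
After 1 (visit(X)): cur=X back=1 fwd=0
After 2 (back): cur=HOME back=0 fwd=1
After 3 (visit(C)): cur=C back=1 fwd=0
After 4 (back): cur=HOME back=0 fwd=1
After 5 (forward): cur=C back=1 fwd=0
After 6 (back): cur=HOME back=0 fwd=1
After 7 (visit(T)): cur=T back=1 fwd=0
After 8 (visit(Y)): cur=Y back=2 fwd=0
After 9 (back): cur=T back=1 fwd=1
After 10 (forward): cur=Y back=2 fwd=0
After 11 (back): cur=T back=1 fwd=1
After 12 (forward): cur=Y back=2 fwd=0
After 13 (visit(Q)): cur=Q back=3 fwd=0
After 14 (visit(F)): cur=F back=4 fwd=0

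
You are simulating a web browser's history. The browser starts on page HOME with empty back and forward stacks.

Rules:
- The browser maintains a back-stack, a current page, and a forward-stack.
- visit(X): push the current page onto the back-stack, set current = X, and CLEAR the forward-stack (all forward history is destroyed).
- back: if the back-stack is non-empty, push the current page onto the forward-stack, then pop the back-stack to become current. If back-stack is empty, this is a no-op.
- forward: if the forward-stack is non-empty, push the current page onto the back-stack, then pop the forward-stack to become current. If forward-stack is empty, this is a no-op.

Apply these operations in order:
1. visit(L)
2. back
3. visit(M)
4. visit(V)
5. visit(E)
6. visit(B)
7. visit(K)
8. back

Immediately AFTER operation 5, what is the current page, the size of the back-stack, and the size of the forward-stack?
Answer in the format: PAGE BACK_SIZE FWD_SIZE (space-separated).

After 1 (visit(L)): cur=L back=1 fwd=0
After 2 (back): cur=HOME back=0 fwd=1
After 3 (visit(M)): cur=M back=1 fwd=0
After 4 (visit(V)): cur=V back=2 fwd=0
After 5 (visit(E)): cur=E back=3 fwd=0

E 3 0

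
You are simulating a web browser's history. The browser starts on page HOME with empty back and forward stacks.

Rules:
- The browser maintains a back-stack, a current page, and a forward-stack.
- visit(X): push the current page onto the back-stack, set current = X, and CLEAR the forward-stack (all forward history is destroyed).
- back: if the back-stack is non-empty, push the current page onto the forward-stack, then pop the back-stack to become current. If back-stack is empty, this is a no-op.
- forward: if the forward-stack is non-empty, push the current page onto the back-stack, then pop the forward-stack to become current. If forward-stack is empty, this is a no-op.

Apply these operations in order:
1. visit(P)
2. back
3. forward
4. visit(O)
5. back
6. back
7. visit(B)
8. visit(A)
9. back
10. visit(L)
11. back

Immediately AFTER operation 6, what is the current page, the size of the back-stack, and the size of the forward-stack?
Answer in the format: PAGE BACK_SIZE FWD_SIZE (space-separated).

After 1 (visit(P)): cur=P back=1 fwd=0
After 2 (back): cur=HOME back=0 fwd=1
After 3 (forward): cur=P back=1 fwd=0
After 4 (visit(O)): cur=O back=2 fwd=0
After 5 (back): cur=P back=1 fwd=1
After 6 (back): cur=HOME back=0 fwd=2

HOME 0 2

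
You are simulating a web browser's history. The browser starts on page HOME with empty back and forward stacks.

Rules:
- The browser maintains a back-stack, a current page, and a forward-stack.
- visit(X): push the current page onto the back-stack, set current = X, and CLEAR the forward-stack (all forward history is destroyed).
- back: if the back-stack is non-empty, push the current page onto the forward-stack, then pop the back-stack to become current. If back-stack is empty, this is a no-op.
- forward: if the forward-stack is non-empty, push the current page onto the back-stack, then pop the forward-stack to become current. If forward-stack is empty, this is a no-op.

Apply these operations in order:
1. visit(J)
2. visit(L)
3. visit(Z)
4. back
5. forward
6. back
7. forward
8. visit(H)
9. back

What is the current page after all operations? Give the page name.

After 1 (visit(J)): cur=J back=1 fwd=0
After 2 (visit(L)): cur=L back=2 fwd=0
After 3 (visit(Z)): cur=Z back=3 fwd=0
After 4 (back): cur=L back=2 fwd=1
After 5 (forward): cur=Z back=3 fwd=0
After 6 (back): cur=L back=2 fwd=1
After 7 (forward): cur=Z back=3 fwd=0
After 8 (visit(H)): cur=H back=4 fwd=0
After 9 (back): cur=Z back=3 fwd=1

Answer: Z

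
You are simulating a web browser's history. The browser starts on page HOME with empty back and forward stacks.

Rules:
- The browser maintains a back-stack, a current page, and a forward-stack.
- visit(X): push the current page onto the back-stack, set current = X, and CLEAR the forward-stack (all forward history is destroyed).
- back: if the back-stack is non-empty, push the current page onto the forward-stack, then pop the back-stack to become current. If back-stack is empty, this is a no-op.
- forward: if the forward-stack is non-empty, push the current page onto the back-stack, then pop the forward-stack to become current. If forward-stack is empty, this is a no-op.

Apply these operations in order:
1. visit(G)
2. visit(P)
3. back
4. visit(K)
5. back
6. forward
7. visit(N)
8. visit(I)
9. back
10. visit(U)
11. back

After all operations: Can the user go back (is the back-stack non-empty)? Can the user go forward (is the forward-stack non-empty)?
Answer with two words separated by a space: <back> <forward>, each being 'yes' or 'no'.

After 1 (visit(G)): cur=G back=1 fwd=0
After 2 (visit(P)): cur=P back=2 fwd=0
After 3 (back): cur=G back=1 fwd=1
After 4 (visit(K)): cur=K back=2 fwd=0
After 5 (back): cur=G back=1 fwd=1
After 6 (forward): cur=K back=2 fwd=0
After 7 (visit(N)): cur=N back=3 fwd=0
After 8 (visit(I)): cur=I back=4 fwd=0
After 9 (back): cur=N back=3 fwd=1
After 10 (visit(U)): cur=U back=4 fwd=0
After 11 (back): cur=N back=3 fwd=1

Answer: yes yes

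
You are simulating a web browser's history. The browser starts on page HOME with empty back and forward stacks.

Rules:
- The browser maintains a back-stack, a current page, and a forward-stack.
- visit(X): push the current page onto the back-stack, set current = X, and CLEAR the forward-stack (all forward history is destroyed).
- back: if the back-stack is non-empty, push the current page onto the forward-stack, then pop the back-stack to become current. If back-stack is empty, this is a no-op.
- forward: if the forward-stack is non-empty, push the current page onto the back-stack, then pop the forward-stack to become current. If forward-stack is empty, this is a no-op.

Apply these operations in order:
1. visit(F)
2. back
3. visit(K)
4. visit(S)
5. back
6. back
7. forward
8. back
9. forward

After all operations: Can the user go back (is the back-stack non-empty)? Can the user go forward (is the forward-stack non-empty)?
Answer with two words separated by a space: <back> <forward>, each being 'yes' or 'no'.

Answer: yes yes

Derivation:
After 1 (visit(F)): cur=F back=1 fwd=0
After 2 (back): cur=HOME back=0 fwd=1
After 3 (visit(K)): cur=K back=1 fwd=0
After 4 (visit(S)): cur=S back=2 fwd=0
After 5 (back): cur=K back=1 fwd=1
After 6 (back): cur=HOME back=0 fwd=2
After 7 (forward): cur=K back=1 fwd=1
After 8 (back): cur=HOME back=0 fwd=2
After 9 (forward): cur=K back=1 fwd=1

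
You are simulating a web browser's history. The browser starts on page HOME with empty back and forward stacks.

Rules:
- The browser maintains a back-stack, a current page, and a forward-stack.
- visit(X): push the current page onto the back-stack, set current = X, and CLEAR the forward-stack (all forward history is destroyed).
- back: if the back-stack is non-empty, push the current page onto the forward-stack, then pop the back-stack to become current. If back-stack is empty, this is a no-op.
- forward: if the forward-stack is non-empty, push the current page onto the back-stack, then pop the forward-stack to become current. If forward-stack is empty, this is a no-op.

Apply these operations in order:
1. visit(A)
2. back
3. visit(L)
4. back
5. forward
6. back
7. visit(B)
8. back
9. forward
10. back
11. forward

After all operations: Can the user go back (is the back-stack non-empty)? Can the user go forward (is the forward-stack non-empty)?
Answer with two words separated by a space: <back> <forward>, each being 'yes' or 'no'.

After 1 (visit(A)): cur=A back=1 fwd=0
After 2 (back): cur=HOME back=0 fwd=1
After 3 (visit(L)): cur=L back=1 fwd=0
After 4 (back): cur=HOME back=0 fwd=1
After 5 (forward): cur=L back=1 fwd=0
After 6 (back): cur=HOME back=0 fwd=1
After 7 (visit(B)): cur=B back=1 fwd=0
After 8 (back): cur=HOME back=0 fwd=1
After 9 (forward): cur=B back=1 fwd=0
After 10 (back): cur=HOME back=0 fwd=1
After 11 (forward): cur=B back=1 fwd=0

Answer: yes no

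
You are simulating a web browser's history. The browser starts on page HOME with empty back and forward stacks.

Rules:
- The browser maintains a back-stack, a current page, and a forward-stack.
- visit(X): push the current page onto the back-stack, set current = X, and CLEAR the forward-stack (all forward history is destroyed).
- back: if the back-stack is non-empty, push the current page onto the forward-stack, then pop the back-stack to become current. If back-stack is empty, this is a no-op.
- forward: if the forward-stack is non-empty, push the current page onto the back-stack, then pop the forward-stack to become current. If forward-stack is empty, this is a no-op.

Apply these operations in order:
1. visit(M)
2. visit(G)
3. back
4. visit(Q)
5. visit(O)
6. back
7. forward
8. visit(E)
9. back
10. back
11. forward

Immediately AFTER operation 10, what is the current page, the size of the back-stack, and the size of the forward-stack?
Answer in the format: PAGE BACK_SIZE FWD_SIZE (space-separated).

After 1 (visit(M)): cur=M back=1 fwd=0
After 2 (visit(G)): cur=G back=2 fwd=0
After 3 (back): cur=M back=1 fwd=1
After 4 (visit(Q)): cur=Q back=2 fwd=0
After 5 (visit(O)): cur=O back=3 fwd=0
After 6 (back): cur=Q back=2 fwd=1
After 7 (forward): cur=O back=3 fwd=0
After 8 (visit(E)): cur=E back=4 fwd=0
After 9 (back): cur=O back=3 fwd=1
After 10 (back): cur=Q back=2 fwd=2

Q 2 2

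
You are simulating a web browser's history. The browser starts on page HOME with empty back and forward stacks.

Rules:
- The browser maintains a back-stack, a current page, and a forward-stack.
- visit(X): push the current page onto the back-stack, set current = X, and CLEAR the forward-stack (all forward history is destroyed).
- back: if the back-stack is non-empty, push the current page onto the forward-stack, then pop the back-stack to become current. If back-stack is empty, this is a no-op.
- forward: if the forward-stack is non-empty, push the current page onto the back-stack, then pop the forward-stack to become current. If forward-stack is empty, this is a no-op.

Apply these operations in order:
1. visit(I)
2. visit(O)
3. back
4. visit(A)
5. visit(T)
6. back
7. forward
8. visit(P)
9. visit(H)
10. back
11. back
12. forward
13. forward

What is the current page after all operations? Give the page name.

After 1 (visit(I)): cur=I back=1 fwd=0
After 2 (visit(O)): cur=O back=2 fwd=0
After 3 (back): cur=I back=1 fwd=1
After 4 (visit(A)): cur=A back=2 fwd=0
After 5 (visit(T)): cur=T back=3 fwd=0
After 6 (back): cur=A back=2 fwd=1
After 7 (forward): cur=T back=3 fwd=0
After 8 (visit(P)): cur=P back=4 fwd=0
After 9 (visit(H)): cur=H back=5 fwd=0
After 10 (back): cur=P back=4 fwd=1
After 11 (back): cur=T back=3 fwd=2
After 12 (forward): cur=P back=4 fwd=1
After 13 (forward): cur=H back=5 fwd=0

Answer: H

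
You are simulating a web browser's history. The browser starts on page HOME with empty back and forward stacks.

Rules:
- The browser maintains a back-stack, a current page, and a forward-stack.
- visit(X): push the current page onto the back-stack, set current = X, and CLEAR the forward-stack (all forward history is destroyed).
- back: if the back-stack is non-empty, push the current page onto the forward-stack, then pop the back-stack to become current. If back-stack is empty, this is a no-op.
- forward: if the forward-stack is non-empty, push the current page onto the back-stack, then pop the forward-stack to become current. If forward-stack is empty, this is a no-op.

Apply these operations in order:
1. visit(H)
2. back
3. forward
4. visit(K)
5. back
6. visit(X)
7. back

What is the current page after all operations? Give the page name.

Answer: H

Derivation:
After 1 (visit(H)): cur=H back=1 fwd=0
After 2 (back): cur=HOME back=0 fwd=1
After 3 (forward): cur=H back=1 fwd=0
After 4 (visit(K)): cur=K back=2 fwd=0
After 5 (back): cur=H back=1 fwd=1
After 6 (visit(X)): cur=X back=2 fwd=0
After 7 (back): cur=H back=1 fwd=1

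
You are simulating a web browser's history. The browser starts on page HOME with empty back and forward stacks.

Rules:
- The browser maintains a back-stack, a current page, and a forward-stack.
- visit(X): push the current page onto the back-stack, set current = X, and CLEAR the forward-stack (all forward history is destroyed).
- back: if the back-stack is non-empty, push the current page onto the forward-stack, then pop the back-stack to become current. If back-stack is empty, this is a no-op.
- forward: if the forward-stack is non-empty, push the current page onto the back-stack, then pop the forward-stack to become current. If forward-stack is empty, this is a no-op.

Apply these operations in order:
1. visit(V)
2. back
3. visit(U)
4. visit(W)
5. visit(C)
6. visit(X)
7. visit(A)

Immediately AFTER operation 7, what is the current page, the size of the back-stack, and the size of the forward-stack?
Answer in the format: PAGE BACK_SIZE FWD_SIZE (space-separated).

After 1 (visit(V)): cur=V back=1 fwd=0
After 2 (back): cur=HOME back=0 fwd=1
After 3 (visit(U)): cur=U back=1 fwd=0
After 4 (visit(W)): cur=W back=2 fwd=0
After 5 (visit(C)): cur=C back=3 fwd=0
After 6 (visit(X)): cur=X back=4 fwd=0
After 7 (visit(A)): cur=A back=5 fwd=0

A 5 0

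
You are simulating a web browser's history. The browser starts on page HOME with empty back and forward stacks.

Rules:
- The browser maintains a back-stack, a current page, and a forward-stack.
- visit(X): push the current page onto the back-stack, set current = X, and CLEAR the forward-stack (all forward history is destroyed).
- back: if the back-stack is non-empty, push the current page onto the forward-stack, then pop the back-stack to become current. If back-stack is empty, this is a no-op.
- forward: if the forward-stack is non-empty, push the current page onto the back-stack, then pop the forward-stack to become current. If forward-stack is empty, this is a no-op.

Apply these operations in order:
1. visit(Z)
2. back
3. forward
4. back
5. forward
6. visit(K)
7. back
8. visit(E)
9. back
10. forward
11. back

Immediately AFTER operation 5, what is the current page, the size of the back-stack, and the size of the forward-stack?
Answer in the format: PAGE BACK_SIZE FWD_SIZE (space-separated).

After 1 (visit(Z)): cur=Z back=1 fwd=0
After 2 (back): cur=HOME back=0 fwd=1
After 3 (forward): cur=Z back=1 fwd=0
After 4 (back): cur=HOME back=0 fwd=1
After 5 (forward): cur=Z back=1 fwd=0

Z 1 0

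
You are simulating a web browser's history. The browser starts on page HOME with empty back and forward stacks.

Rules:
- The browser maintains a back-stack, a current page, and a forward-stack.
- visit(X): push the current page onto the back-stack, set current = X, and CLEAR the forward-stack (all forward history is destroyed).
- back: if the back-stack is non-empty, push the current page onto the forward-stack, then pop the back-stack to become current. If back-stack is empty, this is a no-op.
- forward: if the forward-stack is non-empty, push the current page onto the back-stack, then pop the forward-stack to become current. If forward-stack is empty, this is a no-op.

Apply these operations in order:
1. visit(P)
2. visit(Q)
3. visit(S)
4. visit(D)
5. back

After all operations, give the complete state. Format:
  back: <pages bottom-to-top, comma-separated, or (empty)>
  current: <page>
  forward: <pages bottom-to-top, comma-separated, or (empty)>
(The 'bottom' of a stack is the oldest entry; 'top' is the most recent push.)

Answer: back: HOME,P,Q
current: S
forward: D

Derivation:
After 1 (visit(P)): cur=P back=1 fwd=0
After 2 (visit(Q)): cur=Q back=2 fwd=0
After 3 (visit(S)): cur=S back=3 fwd=0
After 4 (visit(D)): cur=D back=4 fwd=0
After 5 (back): cur=S back=3 fwd=1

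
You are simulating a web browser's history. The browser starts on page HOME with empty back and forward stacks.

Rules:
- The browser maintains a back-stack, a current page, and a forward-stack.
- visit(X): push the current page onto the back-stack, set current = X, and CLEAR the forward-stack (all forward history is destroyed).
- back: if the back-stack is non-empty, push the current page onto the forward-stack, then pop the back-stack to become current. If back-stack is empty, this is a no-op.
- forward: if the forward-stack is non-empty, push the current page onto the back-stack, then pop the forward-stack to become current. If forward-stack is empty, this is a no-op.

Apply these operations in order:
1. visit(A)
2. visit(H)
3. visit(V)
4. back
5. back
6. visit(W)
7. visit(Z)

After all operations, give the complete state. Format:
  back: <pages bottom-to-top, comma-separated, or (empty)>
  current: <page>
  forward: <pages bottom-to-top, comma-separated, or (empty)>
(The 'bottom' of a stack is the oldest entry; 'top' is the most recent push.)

Answer: back: HOME,A,W
current: Z
forward: (empty)

Derivation:
After 1 (visit(A)): cur=A back=1 fwd=0
After 2 (visit(H)): cur=H back=2 fwd=0
After 3 (visit(V)): cur=V back=3 fwd=0
After 4 (back): cur=H back=2 fwd=1
After 5 (back): cur=A back=1 fwd=2
After 6 (visit(W)): cur=W back=2 fwd=0
After 7 (visit(Z)): cur=Z back=3 fwd=0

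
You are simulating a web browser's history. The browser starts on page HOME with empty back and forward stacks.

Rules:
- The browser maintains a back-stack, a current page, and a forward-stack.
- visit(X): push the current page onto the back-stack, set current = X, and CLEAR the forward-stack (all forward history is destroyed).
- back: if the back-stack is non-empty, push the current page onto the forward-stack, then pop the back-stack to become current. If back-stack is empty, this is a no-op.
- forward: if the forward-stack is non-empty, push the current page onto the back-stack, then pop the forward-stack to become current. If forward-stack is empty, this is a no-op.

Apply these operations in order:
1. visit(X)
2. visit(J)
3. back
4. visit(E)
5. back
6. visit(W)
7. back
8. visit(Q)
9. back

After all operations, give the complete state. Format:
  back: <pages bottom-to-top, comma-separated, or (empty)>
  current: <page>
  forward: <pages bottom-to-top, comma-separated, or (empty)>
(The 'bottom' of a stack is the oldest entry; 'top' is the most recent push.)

After 1 (visit(X)): cur=X back=1 fwd=0
After 2 (visit(J)): cur=J back=2 fwd=0
After 3 (back): cur=X back=1 fwd=1
After 4 (visit(E)): cur=E back=2 fwd=0
After 5 (back): cur=X back=1 fwd=1
After 6 (visit(W)): cur=W back=2 fwd=0
After 7 (back): cur=X back=1 fwd=1
After 8 (visit(Q)): cur=Q back=2 fwd=0
After 9 (back): cur=X back=1 fwd=1

Answer: back: HOME
current: X
forward: Q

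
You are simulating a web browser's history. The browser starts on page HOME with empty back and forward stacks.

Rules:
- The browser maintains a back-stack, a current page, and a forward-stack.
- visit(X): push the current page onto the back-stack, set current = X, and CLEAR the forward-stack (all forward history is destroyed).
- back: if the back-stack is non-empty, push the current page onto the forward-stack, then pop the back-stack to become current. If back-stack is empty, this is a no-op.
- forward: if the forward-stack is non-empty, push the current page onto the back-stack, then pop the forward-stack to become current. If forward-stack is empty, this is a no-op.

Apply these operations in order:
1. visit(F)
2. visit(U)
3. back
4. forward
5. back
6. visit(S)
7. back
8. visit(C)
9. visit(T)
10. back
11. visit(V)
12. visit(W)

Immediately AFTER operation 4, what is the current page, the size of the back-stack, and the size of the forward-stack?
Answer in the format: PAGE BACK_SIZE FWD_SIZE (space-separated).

After 1 (visit(F)): cur=F back=1 fwd=0
After 2 (visit(U)): cur=U back=2 fwd=0
After 3 (back): cur=F back=1 fwd=1
After 4 (forward): cur=U back=2 fwd=0

U 2 0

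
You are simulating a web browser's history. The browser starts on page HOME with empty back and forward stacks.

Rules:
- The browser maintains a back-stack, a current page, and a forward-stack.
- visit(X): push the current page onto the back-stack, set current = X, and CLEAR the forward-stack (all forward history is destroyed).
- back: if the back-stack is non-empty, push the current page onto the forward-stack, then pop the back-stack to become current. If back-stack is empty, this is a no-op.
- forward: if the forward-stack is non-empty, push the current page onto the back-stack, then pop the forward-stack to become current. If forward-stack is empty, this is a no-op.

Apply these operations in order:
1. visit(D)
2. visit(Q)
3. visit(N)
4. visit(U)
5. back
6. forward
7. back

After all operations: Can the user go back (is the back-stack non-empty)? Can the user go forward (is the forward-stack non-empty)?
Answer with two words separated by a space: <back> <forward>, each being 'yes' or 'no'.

Answer: yes yes

Derivation:
After 1 (visit(D)): cur=D back=1 fwd=0
After 2 (visit(Q)): cur=Q back=2 fwd=0
After 3 (visit(N)): cur=N back=3 fwd=0
After 4 (visit(U)): cur=U back=4 fwd=0
After 5 (back): cur=N back=3 fwd=1
After 6 (forward): cur=U back=4 fwd=0
After 7 (back): cur=N back=3 fwd=1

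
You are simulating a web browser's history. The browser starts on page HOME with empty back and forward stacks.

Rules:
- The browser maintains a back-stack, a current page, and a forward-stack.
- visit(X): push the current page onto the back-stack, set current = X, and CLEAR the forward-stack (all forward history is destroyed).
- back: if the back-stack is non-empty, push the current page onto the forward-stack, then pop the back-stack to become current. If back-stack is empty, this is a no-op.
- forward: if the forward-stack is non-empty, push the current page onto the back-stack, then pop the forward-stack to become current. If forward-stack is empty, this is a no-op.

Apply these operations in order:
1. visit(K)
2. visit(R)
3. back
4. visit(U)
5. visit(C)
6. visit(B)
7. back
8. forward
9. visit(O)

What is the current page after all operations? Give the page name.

After 1 (visit(K)): cur=K back=1 fwd=0
After 2 (visit(R)): cur=R back=2 fwd=0
After 3 (back): cur=K back=1 fwd=1
After 4 (visit(U)): cur=U back=2 fwd=0
After 5 (visit(C)): cur=C back=3 fwd=0
After 6 (visit(B)): cur=B back=4 fwd=0
After 7 (back): cur=C back=3 fwd=1
After 8 (forward): cur=B back=4 fwd=0
After 9 (visit(O)): cur=O back=5 fwd=0

Answer: O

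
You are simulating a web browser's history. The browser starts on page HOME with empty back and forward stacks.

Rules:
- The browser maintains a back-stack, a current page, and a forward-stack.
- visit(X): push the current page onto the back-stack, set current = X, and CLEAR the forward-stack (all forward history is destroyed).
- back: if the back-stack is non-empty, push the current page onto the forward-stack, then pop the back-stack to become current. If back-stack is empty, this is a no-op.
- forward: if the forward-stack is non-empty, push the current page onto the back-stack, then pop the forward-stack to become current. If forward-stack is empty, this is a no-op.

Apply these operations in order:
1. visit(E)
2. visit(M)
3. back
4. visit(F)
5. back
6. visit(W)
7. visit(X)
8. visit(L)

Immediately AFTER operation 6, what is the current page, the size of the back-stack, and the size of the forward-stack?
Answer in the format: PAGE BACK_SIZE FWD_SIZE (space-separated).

After 1 (visit(E)): cur=E back=1 fwd=0
After 2 (visit(M)): cur=M back=2 fwd=0
After 3 (back): cur=E back=1 fwd=1
After 4 (visit(F)): cur=F back=2 fwd=0
After 5 (back): cur=E back=1 fwd=1
After 6 (visit(W)): cur=W back=2 fwd=0

W 2 0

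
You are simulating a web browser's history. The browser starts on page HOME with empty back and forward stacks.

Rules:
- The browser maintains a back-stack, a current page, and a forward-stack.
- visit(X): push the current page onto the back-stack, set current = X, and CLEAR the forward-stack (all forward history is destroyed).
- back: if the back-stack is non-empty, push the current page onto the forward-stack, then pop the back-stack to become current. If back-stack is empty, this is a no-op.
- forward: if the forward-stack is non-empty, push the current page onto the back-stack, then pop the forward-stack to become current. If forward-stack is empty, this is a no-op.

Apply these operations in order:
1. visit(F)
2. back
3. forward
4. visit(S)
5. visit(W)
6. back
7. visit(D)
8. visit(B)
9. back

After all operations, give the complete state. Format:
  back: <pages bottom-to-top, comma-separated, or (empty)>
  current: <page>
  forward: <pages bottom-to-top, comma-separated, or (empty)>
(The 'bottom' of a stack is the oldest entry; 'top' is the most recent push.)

Answer: back: HOME,F,S
current: D
forward: B

Derivation:
After 1 (visit(F)): cur=F back=1 fwd=0
After 2 (back): cur=HOME back=0 fwd=1
After 3 (forward): cur=F back=1 fwd=0
After 4 (visit(S)): cur=S back=2 fwd=0
After 5 (visit(W)): cur=W back=3 fwd=0
After 6 (back): cur=S back=2 fwd=1
After 7 (visit(D)): cur=D back=3 fwd=0
After 8 (visit(B)): cur=B back=4 fwd=0
After 9 (back): cur=D back=3 fwd=1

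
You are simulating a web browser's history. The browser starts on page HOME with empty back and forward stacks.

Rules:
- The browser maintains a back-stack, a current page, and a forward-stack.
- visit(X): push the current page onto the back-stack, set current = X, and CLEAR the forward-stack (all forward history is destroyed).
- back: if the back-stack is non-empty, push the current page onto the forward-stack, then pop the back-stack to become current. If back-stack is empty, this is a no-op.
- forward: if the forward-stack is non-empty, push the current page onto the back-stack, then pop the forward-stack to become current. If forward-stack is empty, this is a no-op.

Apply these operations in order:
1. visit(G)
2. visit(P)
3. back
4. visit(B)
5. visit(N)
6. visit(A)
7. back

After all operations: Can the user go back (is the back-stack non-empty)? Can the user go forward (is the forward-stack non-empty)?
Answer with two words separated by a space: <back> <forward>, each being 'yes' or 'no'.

Answer: yes yes

Derivation:
After 1 (visit(G)): cur=G back=1 fwd=0
After 2 (visit(P)): cur=P back=2 fwd=0
After 3 (back): cur=G back=1 fwd=1
After 4 (visit(B)): cur=B back=2 fwd=0
After 5 (visit(N)): cur=N back=3 fwd=0
After 6 (visit(A)): cur=A back=4 fwd=0
After 7 (back): cur=N back=3 fwd=1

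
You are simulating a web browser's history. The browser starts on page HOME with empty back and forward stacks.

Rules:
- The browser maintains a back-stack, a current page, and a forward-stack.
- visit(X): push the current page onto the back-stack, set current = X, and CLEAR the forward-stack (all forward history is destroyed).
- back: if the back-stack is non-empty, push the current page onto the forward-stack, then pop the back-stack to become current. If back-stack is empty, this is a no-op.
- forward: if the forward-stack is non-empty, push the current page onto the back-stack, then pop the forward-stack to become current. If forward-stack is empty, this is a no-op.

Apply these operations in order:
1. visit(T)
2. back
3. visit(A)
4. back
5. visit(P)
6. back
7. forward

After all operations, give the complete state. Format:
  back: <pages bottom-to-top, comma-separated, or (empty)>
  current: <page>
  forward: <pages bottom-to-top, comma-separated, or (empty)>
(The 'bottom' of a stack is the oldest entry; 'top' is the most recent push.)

Answer: back: HOME
current: P
forward: (empty)

Derivation:
After 1 (visit(T)): cur=T back=1 fwd=0
After 2 (back): cur=HOME back=0 fwd=1
After 3 (visit(A)): cur=A back=1 fwd=0
After 4 (back): cur=HOME back=0 fwd=1
After 5 (visit(P)): cur=P back=1 fwd=0
After 6 (back): cur=HOME back=0 fwd=1
After 7 (forward): cur=P back=1 fwd=0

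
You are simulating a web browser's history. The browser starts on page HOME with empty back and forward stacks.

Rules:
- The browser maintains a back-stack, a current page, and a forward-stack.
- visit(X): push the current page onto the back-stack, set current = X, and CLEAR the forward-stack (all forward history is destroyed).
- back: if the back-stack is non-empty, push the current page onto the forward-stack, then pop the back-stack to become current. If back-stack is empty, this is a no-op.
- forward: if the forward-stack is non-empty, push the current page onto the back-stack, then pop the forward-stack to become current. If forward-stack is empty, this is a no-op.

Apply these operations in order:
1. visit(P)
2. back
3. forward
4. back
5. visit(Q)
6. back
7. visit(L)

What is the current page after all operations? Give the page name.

Answer: L

Derivation:
After 1 (visit(P)): cur=P back=1 fwd=0
After 2 (back): cur=HOME back=0 fwd=1
After 3 (forward): cur=P back=1 fwd=0
After 4 (back): cur=HOME back=0 fwd=1
After 5 (visit(Q)): cur=Q back=1 fwd=0
After 6 (back): cur=HOME back=0 fwd=1
After 7 (visit(L)): cur=L back=1 fwd=0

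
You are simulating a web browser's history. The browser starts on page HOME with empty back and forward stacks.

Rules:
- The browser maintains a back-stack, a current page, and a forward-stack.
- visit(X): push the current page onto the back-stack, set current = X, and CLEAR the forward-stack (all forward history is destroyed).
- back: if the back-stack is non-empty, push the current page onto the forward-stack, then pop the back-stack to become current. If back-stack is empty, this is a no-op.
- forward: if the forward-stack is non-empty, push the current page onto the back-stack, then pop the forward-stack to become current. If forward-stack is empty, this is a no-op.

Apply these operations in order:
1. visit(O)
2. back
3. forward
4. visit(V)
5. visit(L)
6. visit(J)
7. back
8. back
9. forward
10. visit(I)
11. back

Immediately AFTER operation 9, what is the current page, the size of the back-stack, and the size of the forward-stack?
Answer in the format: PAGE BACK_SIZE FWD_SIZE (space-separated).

After 1 (visit(O)): cur=O back=1 fwd=0
After 2 (back): cur=HOME back=0 fwd=1
After 3 (forward): cur=O back=1 fwd=0
After 4 (visit(V)): cur=V back=2 fwd=0
After 5 (visit(L)): cur=L back=3 fwd=0
After 6 (visit(J)): cur=J back=4 fwd=0
After 7 (back): cur=L back=3 fwd=1
After 8 (back): cur=V back=2 fwd=2
After 9 (forward): cur=L back=3 fwd=1

L 3 1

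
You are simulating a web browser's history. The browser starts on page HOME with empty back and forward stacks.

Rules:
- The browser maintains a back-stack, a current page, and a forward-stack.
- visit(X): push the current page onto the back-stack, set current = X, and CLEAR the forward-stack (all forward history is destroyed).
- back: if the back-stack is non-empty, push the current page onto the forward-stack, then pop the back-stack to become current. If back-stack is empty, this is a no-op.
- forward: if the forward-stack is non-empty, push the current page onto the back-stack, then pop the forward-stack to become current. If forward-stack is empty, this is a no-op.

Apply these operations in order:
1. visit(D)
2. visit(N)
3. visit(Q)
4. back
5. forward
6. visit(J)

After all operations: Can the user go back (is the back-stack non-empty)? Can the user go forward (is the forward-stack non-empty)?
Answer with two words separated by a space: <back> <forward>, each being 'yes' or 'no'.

Answer: yes no

Derivation:
After 1 (visit(D)): cur=D back=1 fwd=0
After 2 (visit(N)): cur=N back=2 fwd=0
After 3 (visit(Q)): cur=Q back=3 fwd=0
After 4 (back): cur=N back=2 fwd=1
After 5 (forward): cur=Q back=3 fwd=0
After 6 (visit(J)): cur=J back=4 fwd=0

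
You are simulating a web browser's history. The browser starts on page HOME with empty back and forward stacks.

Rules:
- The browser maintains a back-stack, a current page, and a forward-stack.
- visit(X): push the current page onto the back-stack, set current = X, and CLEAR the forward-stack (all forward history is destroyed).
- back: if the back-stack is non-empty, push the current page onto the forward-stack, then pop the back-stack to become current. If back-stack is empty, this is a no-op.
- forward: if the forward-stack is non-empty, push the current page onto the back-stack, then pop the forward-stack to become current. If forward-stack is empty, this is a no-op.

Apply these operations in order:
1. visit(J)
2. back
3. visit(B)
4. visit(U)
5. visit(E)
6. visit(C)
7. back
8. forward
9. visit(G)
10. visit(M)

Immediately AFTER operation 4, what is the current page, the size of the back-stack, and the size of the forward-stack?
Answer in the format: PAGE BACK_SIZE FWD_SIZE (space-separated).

After 1 (visit(J)): cur=J back=1 fwd=0
After 2 (back): cur=HOME back=0 fwd=1
After 3 (visit(B)): cur=B back=1 fwd=0
After 4 (visit(U)): cur=U back=2 fwd=0

U 2 0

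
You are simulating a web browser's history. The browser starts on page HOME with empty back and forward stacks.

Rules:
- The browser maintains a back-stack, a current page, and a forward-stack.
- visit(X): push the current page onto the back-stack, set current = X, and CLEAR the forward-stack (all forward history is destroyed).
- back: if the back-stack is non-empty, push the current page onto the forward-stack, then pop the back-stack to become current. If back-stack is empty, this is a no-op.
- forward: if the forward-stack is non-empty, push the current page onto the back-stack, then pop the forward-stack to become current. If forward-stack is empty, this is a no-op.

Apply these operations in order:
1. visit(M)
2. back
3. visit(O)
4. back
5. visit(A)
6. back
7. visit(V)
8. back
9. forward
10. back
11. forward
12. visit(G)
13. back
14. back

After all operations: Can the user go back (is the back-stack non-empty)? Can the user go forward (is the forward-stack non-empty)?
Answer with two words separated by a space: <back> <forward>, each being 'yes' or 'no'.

Answer: no yes

Derivation:
After 1 (visit(M)): cur=M back=1 fwd=0
After 2 (back): cur=HOME back=0 fwd=1
After 3 (visit(O)): cur=O back=1 fwd=0
After 4 (back): cur=HOME back=0 fwd=1
After 5 (visit(A)): cur=A back=1 fwd=0
After 6 (back): cur=HOME back=0 fwd=1
After 7 (visit(V)): cur=V back=1 fwd=0
After 8 (back): cur=HOME back=0 fwd=1
After 9 (forward): cur=V back=1 fwd=0
After 10 (back): cur=HOME back=0 fwd=1
After 11 (forward): cur=V back=1 fwd=0
After 12 (visit(G)): cur=G back=2 fwd=0
After 13 (back): cur=V back=1 fwd=1
After 14 (back): cur=HOME back=0 fwd=2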